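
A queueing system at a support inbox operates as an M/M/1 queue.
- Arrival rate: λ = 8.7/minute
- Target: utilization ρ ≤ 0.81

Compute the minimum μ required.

ρ = λ/μ, so μ = λ/ρ
μ ≥ 8.7/0.81 = 10.7407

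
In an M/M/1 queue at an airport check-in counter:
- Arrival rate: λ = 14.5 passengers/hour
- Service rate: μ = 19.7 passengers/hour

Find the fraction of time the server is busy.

Server utilization: ρ = λ/μ
ρ = 14.5/19.7 = 0.7360
The server is busy 73.60% of the time.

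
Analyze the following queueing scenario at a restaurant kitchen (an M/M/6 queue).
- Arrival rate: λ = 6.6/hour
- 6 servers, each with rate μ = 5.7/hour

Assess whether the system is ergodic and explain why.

Stability requires ρ = λ/(cμ) < 1
ρ = 6.6/(6 × 5.7) = 6.6/34.20 = 0.1930
Since 0.1930 < 1, the system is STABLE.
The servers are busy 19.30% of the time.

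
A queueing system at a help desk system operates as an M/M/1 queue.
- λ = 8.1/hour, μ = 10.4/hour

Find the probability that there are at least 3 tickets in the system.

ρ = λ/μ = 8.1/10.4 = 0.7788
P(N ≥ n) = ρⁿ
P(N ≥ 3) = 0.7788^3
P(N ≥ 3) = 0.4724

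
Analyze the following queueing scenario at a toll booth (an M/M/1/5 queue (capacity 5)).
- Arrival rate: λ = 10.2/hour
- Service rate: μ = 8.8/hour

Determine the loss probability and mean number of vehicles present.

ρ = λ/μ = 10.2/8.8 = 1.1591
P₀ = (1-ρ)/(1-ρ^(K+1)) = (1-1.1591)/(1-1.1591^6) = -0.1591/-1.4251 = 0.1116
P_K = P₀×ρ^K = 0.11164 × 1.1591^5 = 0.11164 × 2.0922 = 0.2336
Blocking probability P_5 = 0.2336 (23.36%)
L = ρ[1 - (K+1)ρ^K + Kρ^(K+1)] / [(1-ρ)(1-ρ^(K+1))]
L = 1.1591 × (1 - 6×2.09221 + 5×2.42508) / ((1 - 1.1591) × (1 - 2.42508)) = 2.9249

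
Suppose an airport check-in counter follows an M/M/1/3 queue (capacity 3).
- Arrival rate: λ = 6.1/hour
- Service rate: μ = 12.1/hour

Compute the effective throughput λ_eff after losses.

ρ = λ/μ = 6.1/12.1 = 0.50413
P₀ = (1-ρ)/(1-ρ^(K+1)) = (1-0.50413)/(1-0.50413^4) = 0.4959/0.9354 = 0.5301
P_K = P₀×ρ^K = 0.53011 × 0.50413^3 = 0.53011 × 0.12812 = 0.06792
λ_eff = λ(1-P_K) = 6.1 × (1 - 0.06792) = 6.1 × 0.93208 = 5.6857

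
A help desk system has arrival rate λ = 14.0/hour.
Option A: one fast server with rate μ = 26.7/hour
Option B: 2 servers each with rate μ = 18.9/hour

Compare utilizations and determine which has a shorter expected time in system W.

Option A: single server μ = 26.7 (M/M/1)
  ρ_A = 14.0/26.7 = 0.5243
  W_A = 1/(μ-λ) = 1/(26.7-14.0) = 1/12.70 = 0.07874

Option B: 2 servers μ = 18.9 (M/M/2)
  ρ_B = λ/(cμ) = 14.0/(2×18.9) = 0.3704
  Offered load a = λ/μ = cρ = 14.0/18.9 = 0.7407
  P₀ = [ Σₙ₌₀^1 aⁿ/n! + a^2/(2!(1-ρ)) ]⁻¹
  Σ = a^0/0! + a^1/1! = 1.0000 + 0.7407 = 1.7407
  a^2/(2!(1-ρ)) = 0.54870/(2 × 0.62963) = 0.4357
  P₀ = 1/(1.7407 + 0.4357) = 0.4595
  Lq = P₀·a^2·ρ / (2!(1-ρ)²) = 0.4595 × 0.5487 × 0.3704 / (2 × 0.3964) = 0.1178
  Wq_B = Lq/λ = 0.117765/14.0 = 0.008412
  W_B = Wq_B + 1/μ = 0.008412 + 0.05291 = 0.06132

Since W_B = 0.06132 < W_A = 0.07874, Option B (multiple servers) has the shorter time in system.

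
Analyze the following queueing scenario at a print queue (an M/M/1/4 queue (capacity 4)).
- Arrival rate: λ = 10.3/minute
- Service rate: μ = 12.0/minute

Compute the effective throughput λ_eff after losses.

ρ = λ/μ = 10.3/12.0 = 0.85833
P₀ = (1-ρ)/(1-ρ^(K+1)) = (1-0.85833)/(1-0.85833^5) = 0.14167/0.53412 = 0.2652
P_K = P₀×ρ^K = 0.2652 × 0.85833^4 = 0.2652 × 0.5428 = 0.1440
λ_eff = λ(1-P_K) = 10.3 × (1 - 0.143965) = 10.3 × 0.856035 = 8.8172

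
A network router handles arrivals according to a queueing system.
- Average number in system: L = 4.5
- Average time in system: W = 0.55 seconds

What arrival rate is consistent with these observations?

Little's Law: L = λW, so λ = L/W
λ = 4.5/0.55 = 8.1818 packets/second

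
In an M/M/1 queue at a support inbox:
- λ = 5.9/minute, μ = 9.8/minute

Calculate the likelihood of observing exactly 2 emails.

ρ = λ/μ = 5.9/9.8 = 0.6020
P(n) = (1-ρ)ρⁿ
P(2) = (1-0.6020) × 0.6020^2
P(2) = 0.3980 × 0.3624
P(2) = 0.1442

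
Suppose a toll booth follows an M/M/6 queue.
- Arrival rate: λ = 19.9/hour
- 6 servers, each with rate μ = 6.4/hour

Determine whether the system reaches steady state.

Stability requires ρ = λ/(cμ) < 1
ρ = 19.9/(6 × 6.4) = 19.9/38.40 = 0.5182
Since 0.5182 < 1, the system is STABLE.
The servers are busy 51.82% of the time.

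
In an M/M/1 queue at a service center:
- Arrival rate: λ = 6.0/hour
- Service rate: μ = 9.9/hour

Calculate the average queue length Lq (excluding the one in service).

ρ = λ/μ = 6.0/9.9 = 0.6061
For M/M/1: Lq = λ²/(μ(μ-λ))
Lq = 36.00/(9.9 × 3.90)
Lq = 0.9324 customers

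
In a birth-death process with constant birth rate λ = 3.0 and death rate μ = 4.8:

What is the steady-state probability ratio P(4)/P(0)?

For constant rates: P(n)/P(0) = (λ/μ)^n
P(4)/P(0) = (3.0/4.8)^4 = 0.6250^4 = 0.1526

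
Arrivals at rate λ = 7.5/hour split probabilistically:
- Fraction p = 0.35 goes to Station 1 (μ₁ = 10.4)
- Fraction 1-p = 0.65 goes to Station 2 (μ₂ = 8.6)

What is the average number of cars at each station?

Effective rates: λ₁ = 7.5×0.35 = 2.625, λ₂ = 7.5×0.65 = 4.875
Station 1: ρ₁ = 2.625/10.4 = 0.2524, L₁ = ρ₁/(1-ρ₁) = 0.2524/(1-0.2524) = 0.3376
Station 2: ρ₂ = 4.875/8.6 = 0.56686, L₂ = ρ₂/(1-ρ₂) = 0.56686/(1-0.56686) = 1.3087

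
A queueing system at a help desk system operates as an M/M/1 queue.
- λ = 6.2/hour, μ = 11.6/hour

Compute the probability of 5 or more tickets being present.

ρ = λ/μ = 6.2/11.6 = 0.53448
P(N ≥ n) = ρⁿ
P(N ≥ 5) = 0.53448^5
P(N ≥ 5) = 0.04362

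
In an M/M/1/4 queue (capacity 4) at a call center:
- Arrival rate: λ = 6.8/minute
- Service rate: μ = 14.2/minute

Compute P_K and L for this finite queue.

ρ = λ/μ = 6.8/14.2 = 0.478873
P₀ = (1-ρ)/(1-ρ^(K+1)) = (1-0.478873)/(1-0.478873^5) = 0.5211/0.9748 = 0.5346
P_K = P₀×ρ^K = 0.5346 × 0.478873^4 = 0.5346 × 0.05259 = 0.02811
Blocking probability P_4 = 0.02811 (2.81%)
L = ρ[1 - (K+1)ρ^K + Kρ^(K+1)] / [(1-ρ)(1-ρ^(K+1))]
L = 0.478873 × (1 - 5×0.052587 + 4×0.025183) / ((1 - 0.478873) × (1 - 0.025183)) = 0.7898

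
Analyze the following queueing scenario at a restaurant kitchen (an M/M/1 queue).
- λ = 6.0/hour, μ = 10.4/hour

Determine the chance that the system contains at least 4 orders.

ρ = λ/μ = 6.0/10.4 = 0.5769
P(N ≥ n) = ρⁿ
P(N ≥ 4) = 0.5769^4
P(N ≥ 4) = 0.1108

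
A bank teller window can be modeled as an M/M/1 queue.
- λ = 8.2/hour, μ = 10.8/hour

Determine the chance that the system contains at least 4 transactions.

ρ = λ/μ = 8.2/10.8 = 0.75926
P(N ≥ n) = ρⁿ
P(N ≥ 4) = 0.75926^4
P(N ≥ 4) = 0.3323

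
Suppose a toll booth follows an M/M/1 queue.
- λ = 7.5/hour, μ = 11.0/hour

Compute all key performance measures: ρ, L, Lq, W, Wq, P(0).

Step 1: ρ = λ/μ = 7.5/11.0 = 0.6818
Step 2: L = λ/(μ-λ) = 7.5/3.50 = 2.1429
Step 3: Lq = λ²/(μ(μ-λ)) = 56.25/(11.0×3.50) = 1.4610
Step 4: W = 1/(μ-λ) = 1/3.50 = 0.285714
Step 5: Wq = λ/(μ(μ-λ)) = 7.5/(11.0×3.50) = 0.1948
Step 6: P(0) = 1-ρ = 0.3182
Verify: L = λW = 7.5×0.285714 = 2.1429 ✔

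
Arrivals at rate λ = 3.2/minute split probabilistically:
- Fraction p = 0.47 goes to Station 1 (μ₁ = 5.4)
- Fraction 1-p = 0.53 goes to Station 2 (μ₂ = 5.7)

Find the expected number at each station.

Effective rates: λ₁ = 3.2×0.47 = 1.504, λ₂ = 3.2×0.53 = 1.696
Station 1: ρ₁ = 1.504/5.4 = 0.2785, L₁ = ρ₁/(1-ρ₁) = 0.2785/(1-0.2785) = 0.3860
Station 2: ρ₂ = 1.696/5.7 = 0.29754, L₂ = ρ₂/(1-ρ₂) = 0.29754/(1-0.29754) = 0.4236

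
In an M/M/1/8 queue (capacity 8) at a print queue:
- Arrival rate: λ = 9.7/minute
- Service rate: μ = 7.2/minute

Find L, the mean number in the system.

ρ = λ/μ = 9.7/7.2 = 1.34722
P₀ = (1-ρ)/(1-ρ^(K+1)) = (1-1.34722)/(1-1.34722^9) = -0.3472/-13.6200 = 0.02549
P_K = P₀×ρ^K = 0.025493 × 1.34722^8 = 0.025493 × 10.8520 = 0.2767
L = ρ[1 - (K+1)ρ^K + Kρ^(K+1)] / [(1-ρ)(1-ρ^(K+1))]
L = 1.34722 × (1 - 9×10.85196 + 8×14.61998) / ((1 - 1.34722) × (1 - 14.61998)) = 5.7808 jobs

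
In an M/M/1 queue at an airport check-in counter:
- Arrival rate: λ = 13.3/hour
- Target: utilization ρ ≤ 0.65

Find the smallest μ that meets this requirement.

ρ = λ/μ, so μ = λ/ρ
μ ≥ 13.3/0.65 = 20.4615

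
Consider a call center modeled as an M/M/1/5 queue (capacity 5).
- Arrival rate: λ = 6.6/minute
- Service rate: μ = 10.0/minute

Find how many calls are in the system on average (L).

ρ = λ/μ = 6.6/10.0 = 0.6600
P₀ = (1-ρ)/(1-ρ^(K+1)) = (1-0.6600)/(1-0.6600^6) = 0.34000/0.91735 = 0.3706
P_K = P₀×ρ^K = 0.370634 × 0.6600^5 = 0.370634 × 0.125233 = 0.04642
L = ρ[1 - (K+1)ρ^K + Kρ^(K+1)] / [(1-ρ)(1-ρ^(K+1))]
L = 0.6600 × (1 - 6×0.12523 + 5×0.082654) / ((1 - 0.6600) × (1 - 0.082654)) = 1.4006 calls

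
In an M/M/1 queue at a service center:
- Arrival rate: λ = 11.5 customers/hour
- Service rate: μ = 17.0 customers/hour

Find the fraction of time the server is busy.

Server utilization: ρ = λ/μ
ρ = 11.5/17.0 = 0.6765
The server is busy 67.65% of the time.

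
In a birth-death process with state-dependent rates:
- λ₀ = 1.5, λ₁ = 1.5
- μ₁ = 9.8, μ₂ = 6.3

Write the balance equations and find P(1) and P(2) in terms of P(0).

Balance equations:
State 0: λ₀P₀ = μ₁P₁ → P₁ = (λ₀/μ₁)P₀ = (1.5/9.8)P₀ = 0.1531P₀
State 1: P₂ = (λ₀λ₁)/(μ₁μ₂)P₀ = (1.5×1.5)/(9.8×6.3)P₀ = 0.03644P₀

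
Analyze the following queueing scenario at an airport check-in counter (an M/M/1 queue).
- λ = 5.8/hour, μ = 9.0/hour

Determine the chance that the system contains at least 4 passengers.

ρ = λ/μ = 5.8/9.0 = 0.64444
P(N ≥ n) = ρⁿ
P(N ≥ 4) = 0.64444^4
P(N ≥ 4) = 0.1725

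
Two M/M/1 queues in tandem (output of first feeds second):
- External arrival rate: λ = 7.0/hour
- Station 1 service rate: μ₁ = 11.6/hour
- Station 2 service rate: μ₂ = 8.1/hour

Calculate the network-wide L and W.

By Jackson's theorem, each station behaves as independent M/M/1.
Station 1: ρ₁ = 7.0/11.6 = 0.6034, L₁ = ρ₁/(1-ρ₁) = λ/(μ₁-λ) = 7.0/4.60 = 1.52174
Station 2: ρ₂ = 7.0/8.1 = 0.8642, L₂ = ρ₂/(1-ρ₂) = λ/(μ₂-λ) = 7.0/1.10 = 6.36364
Total: L = L₁ + L₂ = 1.52174 + 6.36364 = 7.8854
W = L/λ = 7.8854/7.0 = 1.1265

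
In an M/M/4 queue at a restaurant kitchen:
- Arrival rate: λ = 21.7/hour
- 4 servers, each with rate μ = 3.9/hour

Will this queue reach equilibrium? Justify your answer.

Stability requires ρ = λ/(cμ) < 1
ρ = 21.7/(4 × 3.9) = 21.7/15.60 = 1.3910
Since 1.3910 ≥ 1, the system is UNSTABLE.
Need c > λ/μ = 21.7/3.9 = 5.56.
Minimum servers needed: c = 6.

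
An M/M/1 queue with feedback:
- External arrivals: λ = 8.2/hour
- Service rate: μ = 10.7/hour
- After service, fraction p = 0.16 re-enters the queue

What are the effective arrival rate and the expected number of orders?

Effective arrival rate: λ_eff = λ/(1-p) = 8.2/(1-0.16) = 8.2/0.84 = 9.76190476
ρ = λ_eff/μ = 9.76190476/10.7 = 0.9123275
L = ρ/(1-ρ) = 0.9123275/(1-0.9123275) = 10.4061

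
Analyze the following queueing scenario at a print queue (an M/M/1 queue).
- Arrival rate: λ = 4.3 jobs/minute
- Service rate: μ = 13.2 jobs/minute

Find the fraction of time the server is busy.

Server utilization: ρ = λ/μ
ρ = 4.3/13.2 = 0.3258
The server is busy 32.58% of the time.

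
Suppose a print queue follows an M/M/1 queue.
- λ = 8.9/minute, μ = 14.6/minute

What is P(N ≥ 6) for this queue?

ρ = λ/μ = 8.9/14.6 = 0.60959
P(N ≥ n) = ρⁿ
P(N ≥ 6) = 0.60959^6
P(N ≥ 6) = 0.05131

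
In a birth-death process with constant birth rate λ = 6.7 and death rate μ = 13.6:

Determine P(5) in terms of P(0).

For constant rates: P(n)/P(0) = (λ/μ)^n
P(5)/P(0) = (6.7/13.6)^5 = 0.49265^5 = 0.02902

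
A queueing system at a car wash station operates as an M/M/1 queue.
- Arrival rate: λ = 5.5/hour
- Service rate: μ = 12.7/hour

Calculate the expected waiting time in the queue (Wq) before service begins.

First, compute utilization: ρ = λ/μ = 5.5/12.7 = 0.4331
For M/M/1: Wq = λ/(μ(μ-λ))
Wq = 5.5/(12.7 × (12.7-5.5))
Wq = 5.5/(12.7 × 7.20)
Wq = 0.06015 hours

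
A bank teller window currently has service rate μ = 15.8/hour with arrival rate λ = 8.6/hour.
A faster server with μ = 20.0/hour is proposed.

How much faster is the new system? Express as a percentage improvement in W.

System 1: ρ₁ = 8.6/15.8 = 0.5443, W₁ = 1/(15.8-8.6) = 0.13889
System 2: ρ₂ = 8.6/20.0 = 0.4300, W₂ = 1/(20.0-8.6) = 0.087719
Improvement: (W₁-W₂)/W₁ = (0.13889-0.087719)/0.13889 = 36.84%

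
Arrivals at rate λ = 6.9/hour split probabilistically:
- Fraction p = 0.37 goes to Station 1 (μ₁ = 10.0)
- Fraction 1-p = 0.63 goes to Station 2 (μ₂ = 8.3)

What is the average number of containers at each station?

Effective rates: λ₁ = 6.9×0.37 = 2.553, λ₂ = 6.9×0.63 = 4.347
Station 1: ρ₁ = 2.553/10.0 = 0.2553, L₁ = ρ₁/(1-ρ₁) = 0.2553/(1-0.2553) = 0.3428
Station 2: ρ₂ = 4.347/8.3 = 0.523735, L₂ = ρ₂/(1-ρ₂) = 0.523735/(1-0.523735) = 1.0997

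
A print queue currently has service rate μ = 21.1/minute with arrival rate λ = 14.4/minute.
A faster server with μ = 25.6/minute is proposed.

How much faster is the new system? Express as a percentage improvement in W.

System 1: ρ₁ = 14.4/21.1 = 0.6825, W₁ = 1/(21.1-14.4) = 0.14925
System 2: ρ₂ = 14.4/25.6 = 0.5625, W₂ = 1/(25.6-14.4) = 0.089286
Improvement: (W₁-W₂)/W₁ = (0.14925-0.089286)/0.14925 = 40.18%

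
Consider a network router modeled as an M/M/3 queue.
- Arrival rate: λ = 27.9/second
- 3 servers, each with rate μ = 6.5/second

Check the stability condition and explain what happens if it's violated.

Stability requires ρ = λ/(cμ) < 1
ρ = 27.9/(3 × 6.5) = 27.9/19.50 = 1.4308
Since 1.4308 ≥ 1, the system is UNSTABLE.
Need c > λ/μ = 27.9/6.5 = 4.29.
Minimum servers needed: c = 5.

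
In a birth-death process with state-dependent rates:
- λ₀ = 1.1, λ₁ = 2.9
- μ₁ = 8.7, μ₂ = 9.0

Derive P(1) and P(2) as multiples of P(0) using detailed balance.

Balance equations:
State 0: λ₀P₀ = μ₁P₁ → P₁ = (λ₀/μ₁)P₀ = (1.1/8.7)P₀ = 0.1264P₀
State 1: P₂ = (λ₀λ₁)/(μ₁μ₂)P₀ = (1.1×2.9)/(8.7×9.0)P₀ = 0.04074P₀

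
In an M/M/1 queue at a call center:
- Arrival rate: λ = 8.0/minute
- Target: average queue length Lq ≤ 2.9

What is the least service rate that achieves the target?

For M/M/1: Lq = λ²/(μ(μ-λ))
Need Lq ≤ 2.9, i.e. μ(μ-λ) ≥ λ²/2.9
μ² - 8.0μ - 64.00/2.9 ≥ 0  →  μ² - 8.0μ - 22.06897 ≥ 0
Quadratic formula (positive root): μ = [λ + √(λ² + 4×22.06897)]/2
Discriminant: 64.00 + 4×22.06897 = 152.2759, √152.2759 = 12.3400
μ ≥ (8.0 + 12.3400)/2 = 10.1700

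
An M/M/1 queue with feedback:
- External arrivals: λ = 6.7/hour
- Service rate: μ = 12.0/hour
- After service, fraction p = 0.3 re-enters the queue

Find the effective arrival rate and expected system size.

Effective arrival rate: λ_eff = λ/(1-p) = 6.7/(1-0.3) = 6.7/0.70 = 9.5714
ρ = λ_eff/μ = 9.5714/12.0 = 0.79762
L = ρ/(1-ρ) = 0.79762/(1-0.79762) = 3.9412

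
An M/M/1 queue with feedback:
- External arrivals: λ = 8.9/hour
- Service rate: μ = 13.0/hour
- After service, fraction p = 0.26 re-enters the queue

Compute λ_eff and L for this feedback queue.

Effective arrival rate: λ_eff = λ/(1-p) = 8.9/(1-0.26) = 8.9/0.74 = 12.02703
ρ = λ_eff/μ = 12.02703/13.0 = 0.925156
L = ρ/(1-ρ) = 0.925156/(1-0.925156) = 12.3611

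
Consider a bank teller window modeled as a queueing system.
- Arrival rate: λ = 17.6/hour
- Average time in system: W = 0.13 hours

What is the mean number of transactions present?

Little's Law: L = λW
L = 17.6 × 0.13 = 2.2880 transactions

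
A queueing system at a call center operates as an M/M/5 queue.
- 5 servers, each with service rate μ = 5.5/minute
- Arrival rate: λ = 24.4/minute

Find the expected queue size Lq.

Traffic intensity: ρ = λ/(cμ) = 24.4/(5×5.5) = 0.8873
Since ρ = 0.8873 < 1, system is stable.
Offered load a = λ/μ = cρ = 24.4/5.5 = 4.4364
P₀ = [ Σₙ₌₀^4 aⁿ/n! + a^5/(5!(1-ρ)) ]⁻¹
Σ = a^0/0! + a^1/1! + a^2/2! + a^3/3! + a^4/4! = 1.000000 + 4.436364 + 9.840661 + 14.55225 + 16.13977 = 45.9690
a^5/(5!(1-ρ)) = 1718.4452/(120 × 0.1127273) = 127.0356
P₀ = 1/(45.9690 + 127.0356) = 0.005780
Lq = P₀·a^5·ρ / (5!(1-ρ)²) = 0.00578019 × 1718.4452 × 0.887273 / (120 × 0.0127074) = 5.7796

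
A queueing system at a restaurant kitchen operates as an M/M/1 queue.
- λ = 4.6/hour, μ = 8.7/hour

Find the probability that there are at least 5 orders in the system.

ρ = λ/μ = 4.6/8.7 = 0.52874
P(N ≥ n) = ρⁿ
P(N ≥ 5) = 0.52874^5
P(N ≥ 5) = 0.04132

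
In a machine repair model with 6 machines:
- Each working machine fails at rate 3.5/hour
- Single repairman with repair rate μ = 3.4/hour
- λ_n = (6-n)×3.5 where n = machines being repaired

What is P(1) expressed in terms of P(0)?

P(1)/P(0) = ∏_{i=0}^{1-1} λ_i/μ_{i+1}
= (6-0)×3.5/3.4
= 6.1765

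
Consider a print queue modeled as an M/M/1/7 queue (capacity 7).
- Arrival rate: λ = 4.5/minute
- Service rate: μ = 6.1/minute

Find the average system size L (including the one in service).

ρ = λ/μ = 4.5/6.1 = 0.737705
P₀ = (1-ρ)/(1-ρ^(K+1)) = (1-0.737705)/(1-0.737705^8) = 0.2623/0.9123 = 0.2875
P_K = P₀×ρ^K = 0.287514 × 0.737705^7 = 0.287514 × 0.118899 = 0.03419
L = ρ[1 - (K+1)ρ^K + Kρ^(K+1)] / [(1-ρ)(1-ρ^(K+1))]
L = 0.737705 × (1 - 8×0.1189 + 7×0.08771) / ((1 - 0.737705) × (1 - 0.08771)) = 2.0433 jobs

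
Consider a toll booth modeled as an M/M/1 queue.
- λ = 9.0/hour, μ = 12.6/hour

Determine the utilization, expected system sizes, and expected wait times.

Step 1: ρ = λ/μ = 9.0/12.6 = 0.7143
Step 2: L = λ/(μ-λ) = 9.0/3.60 = 2.5000
Step 3: Lq = λ²/(μ(μ-λ)) = 81.00/(12.6×3.60) = 1.7857
Step 4: W = 1/(μ-λ) = 1/3.60 = 0.27778
Step 5: Wq = λ/(μ(μ-λ)) = 9.0/(12.6×3.60) = 0.1984
Step 6: P(0) = 1-ρ = 0.2857
Verify: L = λW = 9.0×0.27778 = 2.5000 ✔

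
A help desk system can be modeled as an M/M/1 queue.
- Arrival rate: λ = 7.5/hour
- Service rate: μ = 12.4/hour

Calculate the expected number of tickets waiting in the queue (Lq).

ρ = λ/μ = 7.5/12.4 = 0.6048
For M/M/1: Lq = λ²/(μ(μ-λ))
Lq = 56.25/(12.4 × 4.90)
Lq = 0.9258 tickets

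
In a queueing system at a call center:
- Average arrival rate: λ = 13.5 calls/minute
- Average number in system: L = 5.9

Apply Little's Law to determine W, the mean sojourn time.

Little's Law: L = λW, so W = L/λ
W = 5.9/13.5 = 0.4370 minutes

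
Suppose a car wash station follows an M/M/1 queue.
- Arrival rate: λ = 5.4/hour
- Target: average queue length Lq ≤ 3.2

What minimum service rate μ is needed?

For M/M/1: Lq = λ²/(μ(μ-λ))
Need Lq ≤ 3.2, i.e. μ(μ-λ) ≥ λ²/3.2
μ² - 5.4μ - 29.16/3.2 ≥ 0  →  μ² - 5.4μ - 9.1125 ≥ 0
Quadratic formula (positive root): μ = [λ + √(λ² + 4×9.1125)]/2
Discriminant: 29.16 + 4×9.1125 = 65.6100, √65.6100 = 8.1000
μ ≥ (5.4 + 8.1000)/2 = 6.7500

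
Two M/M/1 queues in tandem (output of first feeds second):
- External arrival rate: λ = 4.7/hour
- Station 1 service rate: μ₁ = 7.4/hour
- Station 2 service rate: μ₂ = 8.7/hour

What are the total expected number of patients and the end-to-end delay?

By Jackson's theorem, each station behaves as independent M/M/1.
Station 1: ρ₁ = 4.7/7.4 = 0.6351, L₁ = ρ₁/(1-ρ₁) = λ/(μ₁-λ) = 4.7/2.70 = 1.7407
Station 2: ρ₂ = 4.7/8.7 = 0.5402, L₂ = ρ₂/(1-ρ₂) = λ/(μ₂-λ) = 4.7/4.00 = 1.1750
Total: L = L₁ + L₂ = 1.7407 + 1.1750 = 2.9157
W = L/λ = 2.9157/4.7 = 0.6204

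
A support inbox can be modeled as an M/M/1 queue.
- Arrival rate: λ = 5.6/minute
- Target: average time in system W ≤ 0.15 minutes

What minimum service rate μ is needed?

For M/M/1: W = 1/(μ-λ)
Need W ≤ 0.15, so 1/(μ-λ) ≤ 0.15
μ - λ ≥ 1/0.15 = 6.6667
μ ≥ 5.6 + 6.6667 = 12.2667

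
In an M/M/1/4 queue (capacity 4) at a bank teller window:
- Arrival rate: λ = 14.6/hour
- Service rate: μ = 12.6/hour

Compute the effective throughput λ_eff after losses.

ρ = λ/μ = 14.6/12.6 = 1.1587
P₀ = (1-ρ)/(1-ρ^(K+1)) = (1-1.1587)/(1-1.1587^5) = -0.1587/-1.0886 = 0.1458
P_K = P₀×ρ^K = 0.1458 × 1.1587^4 = 0.1458 × 1.8025 = 0.2628
λ_eff = λ(1-P_K) = 14.6 × (1 - 0.262792) = 14.6 × 0.737208 = 10.7632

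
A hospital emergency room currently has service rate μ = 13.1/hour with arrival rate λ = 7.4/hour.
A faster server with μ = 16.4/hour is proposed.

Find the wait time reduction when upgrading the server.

System 1: ρ₁ = 7.4/13.1 = 0.5649, W₁ = 1/(13.1-7.4) = 0.17544
System 2: ρ₂ = 7.4/16.4 = 0.4512, W₂ = 1/(16.4-7.4) = 0.11111
Improvement: (W₁-W₂)/W₁ = (0.17544-0.11111)/0.17544 = 36.67%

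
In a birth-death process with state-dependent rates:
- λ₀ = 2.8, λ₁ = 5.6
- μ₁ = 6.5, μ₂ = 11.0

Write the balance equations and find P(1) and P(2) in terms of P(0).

Balance equations:
State 0: λ₀P₀ = μ₁P₁ → P₁ = (λ₀/μ₁)P₀ = (2.8/6.5)P₀ = 0.4308P₀
State 1: P₂ = (λ₀λ₁)/(μ₁μ₂)P₀ = (2.8×5.6)/(6.5×11.0)P₀ = 0.2193P₀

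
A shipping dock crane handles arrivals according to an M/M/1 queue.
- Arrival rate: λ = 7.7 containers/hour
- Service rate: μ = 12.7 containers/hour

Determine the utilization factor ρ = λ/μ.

Server utilization: ρ = λ/μ
ρ = 7.7/12.7 = 0.6063
The server is busy 60.63% of the time.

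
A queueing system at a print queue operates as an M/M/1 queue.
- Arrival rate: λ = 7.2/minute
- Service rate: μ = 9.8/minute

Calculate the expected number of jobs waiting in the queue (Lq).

ρ = λ/μ = 7.2/9.8 = 0.7347
For M/M/1: Lq = λ²/(μ(μ-λ))
Lq = 51.84/(9.8 × 2.60)
Lq = 2.0345 jobs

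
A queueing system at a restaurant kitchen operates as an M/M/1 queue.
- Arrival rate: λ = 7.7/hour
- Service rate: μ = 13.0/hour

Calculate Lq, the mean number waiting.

ρ = λ/μ = 7.7/13.0 = 0.5923
For M/M/1: Lq = λ²/(μ(μ-λ))
Lq = 59.29/(13.0 × 5.30)
Lq = 0.8605 orders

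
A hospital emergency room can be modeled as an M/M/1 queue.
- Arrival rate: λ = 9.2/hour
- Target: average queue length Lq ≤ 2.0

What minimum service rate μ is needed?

For M/M/1: Lq = λ²/(μ(μ-λ))
Need Lq ≤ 2.0, i.e. μ(μ-λ) ≥ λ²/2.0
μ² - 9.2μ - 84.64/2.0 ≥ 0  →  μ² - 9.2μ - 42.3200 ≥ 0
Quadratic formula (positive root): μ = [λ + √(λ² + 4×42.3200)]/2
Discriminant: 84.64 + 4×42.3200 = 253.9200, √253.9200 = 15.93487
μ ≥ (9.2 + 15.93487)/2 = 12.5674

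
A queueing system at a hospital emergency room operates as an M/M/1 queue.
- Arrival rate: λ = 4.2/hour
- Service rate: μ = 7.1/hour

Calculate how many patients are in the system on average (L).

ρ = λ/μ = 4.2/7.1 = 0.5915
For M/M/1: L = λ/(μ-λ)
L = 4.2/(7.1-4.2) = 4.2/2.90
L = 1.4483 patients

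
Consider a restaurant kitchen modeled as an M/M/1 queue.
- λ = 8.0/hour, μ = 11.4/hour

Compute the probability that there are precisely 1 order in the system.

ρ = λ/μ = 8.0/11.4 = 0.7018
P(n) = (1-ρ)ρⁿ
P(1) = (1-0.7018) × 0.7018^1
P(1) = 0.2982 × 0.7018
P(1) = 0.2093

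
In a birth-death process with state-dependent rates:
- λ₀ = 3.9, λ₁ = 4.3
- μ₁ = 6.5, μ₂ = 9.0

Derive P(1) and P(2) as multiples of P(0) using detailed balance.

Balance equations:
State 0: λ₀P₀ = μ₁P₁ → P₁ = (λ₀/μ₁)P₀ = (3.9/6.5)P₀ = 0.6000P₀
State 1: P₂ = (λ₀λ₁)/(μ₁μ₂)P₀ = (3.9×4.3)/(6.5×9.0)P₀ = 0.2867P₀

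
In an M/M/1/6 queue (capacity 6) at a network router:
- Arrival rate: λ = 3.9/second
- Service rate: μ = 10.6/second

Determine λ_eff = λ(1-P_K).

ρ = λ/μ = 3.9/10.6 = 0.36792
P₀ = (1-ρ)/(1-ρ^(K+1)) = (1-0.36792)/(1-0.36792^7) = 0.6321/0.9991 = 0.6327
P_K = P₀×ρ^K = 0.6327 × 0.36792^6 = 0.6327 × 0.002480 = 0.001569
λ_eff = λ(1-P_K) = 3.9 × (1 - 0.001569) = 3.9 × 0.99843 = 3.8939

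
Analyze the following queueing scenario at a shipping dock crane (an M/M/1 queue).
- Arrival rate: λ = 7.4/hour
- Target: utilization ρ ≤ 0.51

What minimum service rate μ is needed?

ρ = λ/μ, so μ = λ/ρ
μ ≥ 7.4/0.51 = 14.5098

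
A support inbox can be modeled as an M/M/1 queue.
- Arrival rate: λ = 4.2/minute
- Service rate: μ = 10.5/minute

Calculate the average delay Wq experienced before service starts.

First, compute utilization: ρ = λ/μ = 4.2/10.5 = 0.4000
For M/M/1: Wq = λ/(μ(μ-λ))
Wq = 4.2/(10.5 × (10.5-4.2))
Wq = 4.2/(10.5 × 6.30)
Wq = 0.06349 minutes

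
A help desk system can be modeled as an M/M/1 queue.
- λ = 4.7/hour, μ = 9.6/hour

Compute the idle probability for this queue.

ρ = λ/μ = 4.7/9.6 = 0.4896
P(0) = 1 - ρ = 1 - 0.4896 = 0.5104
The server is idle 51.04% of the time.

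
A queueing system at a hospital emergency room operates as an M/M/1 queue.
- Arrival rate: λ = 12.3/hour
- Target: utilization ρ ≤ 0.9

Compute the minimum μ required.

ρ = λ/μ, so μ = λ/ρ
μ ≥ 12.3/0.9 = 13.6667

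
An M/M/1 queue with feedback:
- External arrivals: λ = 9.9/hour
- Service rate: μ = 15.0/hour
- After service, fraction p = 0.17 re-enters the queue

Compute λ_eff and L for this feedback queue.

Effective arrival rate: λ_eff = λ/(1-p) = 9.9/(1-0.17) = 9.9/0.83 = 11.92771
ρ = λ_eff/μ = 11.92771/15.0 = 0.795181
L = ρ/(1-ρ) = 0.795181/(1-0.795181) = 3.8824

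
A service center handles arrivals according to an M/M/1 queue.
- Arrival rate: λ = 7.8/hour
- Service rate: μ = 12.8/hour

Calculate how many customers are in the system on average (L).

ρ = λ/μ = 7.8/12.8 = 0.6094
For M/M/1: L = λ/(μ-λ)
L = 7.8/(12.8-7.8) = 7.8/5.00
L = 1.5600 customers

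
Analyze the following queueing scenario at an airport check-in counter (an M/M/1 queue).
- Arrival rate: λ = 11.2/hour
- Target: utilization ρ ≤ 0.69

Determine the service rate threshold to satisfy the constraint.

ρ = λ/μ, so μ = λ/ρ
μ ≥ 11.2/0.69 = 16.2319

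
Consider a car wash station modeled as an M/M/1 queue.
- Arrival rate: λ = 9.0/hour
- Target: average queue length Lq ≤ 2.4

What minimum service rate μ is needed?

For M/M/1: Lq = λ²/(μ(μ-λ))
Need Lq ≤ 2.4, i.e. μ(μ-λ) ≥ λ²/2.4
μ² - 9.0μ - 81.00/2.4 ≥ 0  →  μ² - 9.0μ - 33.7500 ≥ 0
Quadratic formula (positive root): μ = [λ + √(λ² + 4×33.7500)]/2
Discriminant: 81.00 + 4×33.7500 = 216.0000, √216.0000 = 14.69694
μ ≥ (9.0 + 14.69694)/2 = 11.8485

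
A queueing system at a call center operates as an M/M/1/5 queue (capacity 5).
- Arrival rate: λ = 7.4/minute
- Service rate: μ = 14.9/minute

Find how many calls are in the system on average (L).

ρ = λ/μ = 7.4/14.9 = 0.496644
P₀ = (1-ρ)/(1-ρ^(K+1)) = (1-0.496644)/(1-0.496644^6) = 0.50336/0.98499 = 0.5110
P_K = P₀×ρ^K = 0.5110 × 0.496644^5 = 0.5110 × 0.03022 = 0.01544
L = ρ[1 - (K+1)ρ^K + Kρ^(K+1)] / [(1-ρ)(1-ρ^(K+1))]
L = 0.496644 × (1 - 6×0.03022 + 5×0.01501) / ((1 - 0.496644) × (1 - 0.01501)) = 0.8953 calls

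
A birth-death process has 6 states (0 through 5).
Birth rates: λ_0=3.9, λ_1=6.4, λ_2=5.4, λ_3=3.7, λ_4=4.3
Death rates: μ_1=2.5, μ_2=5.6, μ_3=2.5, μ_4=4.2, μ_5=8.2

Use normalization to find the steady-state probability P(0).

Ratios P(n)/P(0) = (λ₀···λₙ₋₁)/(μ₁···μₙ):
P(1)/P(0) = (3.9)/(2.5) = 1.5600
P(2)/P(0) = (3.9×6.4)/(2.5×5.6) = 1.7829
P(3)/P(0) = (3.9×6.4×5.4)/(2.5×5.6×2.5) = 3.8510
P(4)/P(0) = (3.9×6.4×5.4×3.7)/(2.5×5.6×2.5×4.2) = 3.3925
P(5)/P(0) = (3.9×6.4×5.4×3.7×4.3)/(2.5×5.6×2.5×4.2×8.2) = 1.7790

Normalization: ∑ P(n) = 1
P(0) × (1.0000 + 1.5600 + 1.7829 + 3.8510 + 3.3925 + 1.7790) = 1
P(0) × 13.3654 = 1
P(0) = 1/13.3654 = 0.07482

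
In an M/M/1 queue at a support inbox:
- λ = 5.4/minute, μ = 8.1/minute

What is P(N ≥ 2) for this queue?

ρ = λ/μ = 5.4/8.1 = 0.66667
P(N ≥ n) = ρⁿ
P(N ≥ 2) = 0.66667^2
P(N ≥ 2) = 0.4444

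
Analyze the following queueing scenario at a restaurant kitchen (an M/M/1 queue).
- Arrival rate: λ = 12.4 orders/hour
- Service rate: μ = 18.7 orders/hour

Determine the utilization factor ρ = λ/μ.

Server utilization: ρ = λ/μ
ρ = 12.4/18.7 = 0.6631
The server is busy 66.31% of the time.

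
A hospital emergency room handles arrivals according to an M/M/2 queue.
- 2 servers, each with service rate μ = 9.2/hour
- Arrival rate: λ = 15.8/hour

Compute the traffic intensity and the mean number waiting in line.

Traffic intensity: ρ = λ/(cμ) = 15.8/(2×9.2) = 0.8587
Since ρ = 0.8587 < 1, system is stable.
Offered load a = λ/μ = cρ = 15.8/9.2 = 1.7174
P₀ = [ Σₙ₌₀^1 aⁿ/n! + a^2/(2!(1-ρ)) ]⁻¹
Σ = a^0/0! + a^1/1! = 1.0000 + 1.7174 = 2.7174
a^2/(2!(1-ρ)) = 2.94943/(2 × 0.141304) = 10.4365
P₀ = 1/(2.7174 + 10.4365) = 0.07602
Lq = P₀·a^2·ρ / (2!(1-ρ)²) = 0.0760234 × 2.94943 × 0.858696 / (2 × 0.0199669) = 4.8215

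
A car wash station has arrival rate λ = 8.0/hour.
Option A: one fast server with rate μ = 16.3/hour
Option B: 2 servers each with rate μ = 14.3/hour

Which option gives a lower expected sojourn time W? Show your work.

Option A: single server μ = 16.3 (M/M/1)
  ρ_A = 8.0/16.3 = 0.4908
  W_A = 1/(μ-λ) = 1/(16.3-8.0) = 1/8.30 = 0.1205

Option B: 2 servers μ = 14.3 (M/M/2)
  ρ_B = λ/(cμ) = 8.0/(2×14.3) = 0.2797
  Offered load a = λ/μ = cρ = 8.0/14.3 = 0.5594
  P₀ = [ Σₙ₌₀^1 aⁿ/n! + a^2/(2!(1-ρ)) ]⁻¹
  Σ = a^0/0! + a^1/1! = 1.0000 + 0.5594 = 1.5594
  a^2/(2!(1-ρ)) = 0.3130/(2 × 0.7203) = 0.2173
  P₀ = 1/(1.5594 + 0.2173) = 0.5628
  Lq = P₀·a^2·ρ / (2!(1-ρ)²) = 0.5628 × 0.3130 × 0.2797 / (2 × 0.5188) = 0.04749
  Wq_B = Lq/λ = 0.04749/8.0 = 0.005936
  W_B = Wq_B + 1/μ = 0.005936 + 0.06993 = 0.07587

Since W_B = 0.07587 < W_A = 0.1205, Option B (multiple servers) has the shorter time in system.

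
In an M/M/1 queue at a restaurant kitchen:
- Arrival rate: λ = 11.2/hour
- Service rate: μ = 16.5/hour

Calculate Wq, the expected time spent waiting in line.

First, compute utilization: ρ = λ/μ = 11.2/16.5 = 0.6788
For M/M/1: Wq = λ/(μ(μ-λ))
Wq = 11.2/(16.5 × (16.5-11.2))
Wq = 11.2/(16.5 × 5.30)
Wq = 0.1281 hours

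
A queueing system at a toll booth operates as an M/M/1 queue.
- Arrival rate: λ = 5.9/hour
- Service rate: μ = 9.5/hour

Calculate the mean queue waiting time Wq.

First, compute utilization: ρ = λ/μ = 5.9/9.5 = 0.6211
For M/M/1: Wq = λ/(μ(μ-λ))
Wq = 5.9/(9.5 × (9.5-5.9))
Wq = 5.9/(9.5 × 3.60)
Wq = 0.1725 hours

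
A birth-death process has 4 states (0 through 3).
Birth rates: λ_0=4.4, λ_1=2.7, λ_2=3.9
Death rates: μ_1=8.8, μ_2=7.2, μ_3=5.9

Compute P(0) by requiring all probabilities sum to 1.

Ratios P(n)/P(0) = (λ₀···λₙ₋₁)/(μ₁···μₙ):
P(1)/P(0) = (4.4)/(8.8) = 0.50000
P(2)/P(0) = (4.4×2.7)/(8.8×7.2) = 0.18750
P(3)/P(0) = (4.4×2.7×3.9)/(8.8×7.2×5.9) = 0.12394

Normalization: ∑ P(n) = 1
P(0) × (1.0000 + 0.50000 + 0.18750 + 0.12394) = 1
P(0) × 1.81144 = 1
P(0) = 1/1.81144 = 0.5520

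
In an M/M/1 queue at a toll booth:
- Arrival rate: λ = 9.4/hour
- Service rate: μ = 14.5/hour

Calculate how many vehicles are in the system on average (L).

ρ = λ/μ = 9.4/14.5 = 0.6483
For M/M/1: L = λ/(μ-λ)
L = 9.4/(14.5-9.4) = 9.4/5.10
L = 1.8431 vehicles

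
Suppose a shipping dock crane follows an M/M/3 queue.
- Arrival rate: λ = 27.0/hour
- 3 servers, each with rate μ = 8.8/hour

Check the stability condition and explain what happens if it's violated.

Stability requires ρ = λ/(cμ) < 1
ρ = 27.0/(3 × 8.8) = 27.0/26.40 = 1.0227
Since 1.0227 ≥ 1, the system is UNSTABLE.
Need c > λ/μ = 27.0/8.8 = 3.07.
Minimum servers needed: c = 4.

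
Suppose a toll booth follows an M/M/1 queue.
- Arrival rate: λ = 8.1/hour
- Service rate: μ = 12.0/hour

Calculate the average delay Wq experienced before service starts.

First, compute utilization: ρ = λ/μ = 8.1/12.0 = 0.6750
For M/M/1: Wq = λ/(μ(μ-λ))
Wq = 8.1/(12.0 × (12.0-8.1))
Wq = 8.1/(12.0 × 3.90)
Wq = 0.1731 hours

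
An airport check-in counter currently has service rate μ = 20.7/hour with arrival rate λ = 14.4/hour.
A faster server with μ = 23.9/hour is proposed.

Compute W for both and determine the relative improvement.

System 1: ρ₁ = 14.4/20.7 = 0.6957, W₁ = 1/(20.7-14.4) = 0.158730
System 2: ρ₂ = 14.4/23.9 = 0.6025, W₂ = 1/(23.9-14.4) = 0.105263
Improvement: (W₁-W₂)/W₁ = (0.158730-0.105263)/0.158730 = 33.68%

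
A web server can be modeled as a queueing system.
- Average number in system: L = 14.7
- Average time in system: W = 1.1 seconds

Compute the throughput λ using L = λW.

Little's Law: L = λW, so λ = L/W
λ = 14.7/1.1 = 13.3636 requests/second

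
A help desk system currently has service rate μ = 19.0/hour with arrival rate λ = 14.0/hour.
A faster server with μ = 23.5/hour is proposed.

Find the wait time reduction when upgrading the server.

System 1: ρ₁ = 14.0/19.0 = 0.7368, W₁ = 1/(19.0-14.0) = 0.20000
System 2: ρ₂ = 14.0/23.5 = 0.5957, W₂ = 1/(23.5-14.0) = 0.10526
Improvement: (W₁-W₂)/W₁ = (0.20000-0.10526)/0.20000 = 47.37%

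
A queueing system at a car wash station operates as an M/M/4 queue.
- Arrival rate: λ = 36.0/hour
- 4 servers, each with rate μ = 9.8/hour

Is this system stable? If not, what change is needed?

Stability requires ρ = λ/(cμ) < 1
ρ = 36.0/(4 × 9.8) = 36.0/39.20 = 0.9184
Since 0.9184 < 1, the system is STABLE.
The servers are busy 91.84% of the time.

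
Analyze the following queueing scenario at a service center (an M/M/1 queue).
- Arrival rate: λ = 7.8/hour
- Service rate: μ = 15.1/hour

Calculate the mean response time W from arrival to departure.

First, compute utilization: ρ = λ/μ = 7.8/15.1 = 0.5166
For M/M/1: W = 1/(μ-λ)
W = 1/(15.1-7.8) = 1/7.30
W = 0.1370 hours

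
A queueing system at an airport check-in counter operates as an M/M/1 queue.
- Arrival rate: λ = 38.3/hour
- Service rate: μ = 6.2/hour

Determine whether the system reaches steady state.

Stability requires ρ = λ/(cμ) < 1
ρ = 38.3/(1 × 6.2) = 38.3/6.20 = 6.1774
Since 6.1774 ≥ 1, the system is UNSTABLE.
Queue grows without bound. Need μ > λ = 38.3.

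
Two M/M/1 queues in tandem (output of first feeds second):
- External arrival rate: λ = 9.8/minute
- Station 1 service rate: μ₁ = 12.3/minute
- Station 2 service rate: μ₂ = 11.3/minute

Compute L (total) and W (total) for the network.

By Jackson's theorem, each station behaves as independent M/M/1.
Station 1: ρ₁ = 9.8/12.3 = 0.7967, L₁ = ρ₁/(1-ρ₁) = λ/(μ₁-λ) = 9.8/2.50 = 3.9200
Station 2: ρ₂ = 9.8/11.3 = 0.8673, L₂ = ρ₂/(1-ρ₂) = λ/(μ₂-λ) = 9.8/1.50 = 6.5333
Total: L = L₁ + L₂ = 3.9200 + 6.5333 = 10.4533
W = L/λ = 10.4533/9.8 = 1.0667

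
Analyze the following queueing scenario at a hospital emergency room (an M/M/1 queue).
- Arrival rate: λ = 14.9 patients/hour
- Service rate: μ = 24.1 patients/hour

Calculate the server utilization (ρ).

Server utilization: ρ = λ/μ
ρ = 14.9/24.1 = 0.6183
The server is busy 61.83% of the time.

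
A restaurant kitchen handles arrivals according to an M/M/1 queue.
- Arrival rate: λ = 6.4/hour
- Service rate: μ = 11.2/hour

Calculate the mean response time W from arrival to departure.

First, compute utilization: ρ = λ/μ = 6.4/11.2 = 0.5714
For M/M/1: W = 1/(μ-λ)
W = 1/(11.2-6.4) = 1/4.80
W = 0.2083 hours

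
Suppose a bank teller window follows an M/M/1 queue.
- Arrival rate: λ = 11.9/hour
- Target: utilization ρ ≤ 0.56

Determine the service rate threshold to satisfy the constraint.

ρ = λ/μ, so μ = λ/ρ
μ ≥ 11.9/0.56 = 21.2500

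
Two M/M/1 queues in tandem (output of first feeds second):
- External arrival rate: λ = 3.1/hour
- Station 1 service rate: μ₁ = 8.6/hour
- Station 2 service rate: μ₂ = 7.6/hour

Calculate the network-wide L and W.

By Jackson's theorem, each station behaves as independent M/M/1.
Station 1: ρ₁ = 3.1/8.6 = 0.3605, L₁ = ρ₁/(1-ρ₁) = λ/(μ₁-λ) = 3.1/5.50 = 0.5636
Station 2: ρ₂ = 3.1/7.6 = 0.4079, L₂ = ρ₂/(1-ρ₂) = λ/(μ₂-λ) = 3.1/4.50 = 0.6889
Total: L = L₁ + L₂ = 0.5636 + 0.6889 = 1.2525
W = L/λ = 1.2525/3.1 = 0.4040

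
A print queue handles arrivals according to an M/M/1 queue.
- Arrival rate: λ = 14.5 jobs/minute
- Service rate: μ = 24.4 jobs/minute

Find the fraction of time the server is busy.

Server utilization: ρ = λ/μ
ρ = 14.5/24.4 = 0.5943
The server is busy 59.43% of the time.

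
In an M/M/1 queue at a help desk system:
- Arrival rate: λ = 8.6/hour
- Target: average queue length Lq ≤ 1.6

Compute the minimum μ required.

For M/M/1: Lq = λ²/(μ(μ-λ))
Need Lq ≤ 1.6, i.e. μ(μ-λ) ≥ λ²/1.6
μ² - 8.6μ - 73.96/1.6 ≥ 0  →  μ² - 8.6μ - 46.2250 ≥ 0
Quadratic formula (positive root): μ = [λ + √(λ² + 4×46.2250)]/2
Discriminant: 73.96 + 4×46.2250 = 258.8600, √258.8600 = 16.08913
μ ≥ (8.6 + 16.08913)/2 = 12.3446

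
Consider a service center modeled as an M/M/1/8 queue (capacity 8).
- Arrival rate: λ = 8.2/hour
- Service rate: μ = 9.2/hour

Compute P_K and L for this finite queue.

ρ = λ/μ = 8.2/9.2 = 0.8913
P₀ = (1-ρ)/(1-ρ^(K+1)) = (1-0.8913)/(1-0.8913^9) = 0.1087/0.6450 = 0.1685
P_K = P₀×ρ^K = 0.16852 × 0.8913^8 = 0.16852 × 0.39828 = 0.06712
Blocking probability P_8 = 0.06712 (6.71%)
L = ρ[1 - (K+1)ρ^K + Kρ^(K+1)] / [(1-ρ)(1-ρ^(K+1))]
L = 0.8913 × (1 - 9×0.3982825 + 8×0.3549892) / ((1 - 0.8913) × (1 - 0.3549892)) = 3.2464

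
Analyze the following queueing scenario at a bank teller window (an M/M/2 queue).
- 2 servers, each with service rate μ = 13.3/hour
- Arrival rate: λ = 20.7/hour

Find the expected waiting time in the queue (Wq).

Traffic intensity: ρ = λ/(cμ) = 20.7/(2×13.3) = 0.7782
Since ρ = 0.7782 < 1, system is stable.
Offered load a = λ/μ = cρ = 20.7/13.3 = 1.5564
P₀ = [ Σₙ₌₀^1 aⁿ/n! + a^2/(2!(1-ρ)) ]⁻¹
Σ = a^0/0! + a^1/1! = 1.0000 + 1.5564 = 2.5564
a^2/(2!(1-ρ)) = 2.422353/(2 × 0.2218045) = 5.4606
P₀ = 1/(2.5564 + 5.4606) = 0.1247
Lq = P₀·a^2·ρ / (2!(1-ρ)²) = 0.124736 × 2.42235 × 0.778195 / (2 × 0.0491972) = 2.3897
Wq = Lq/λ = 2.3897/20.7 = 0.1154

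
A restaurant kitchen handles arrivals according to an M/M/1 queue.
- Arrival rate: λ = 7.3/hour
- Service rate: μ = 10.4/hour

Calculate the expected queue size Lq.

ρ = λ/μ = 7.3/10.4 = 0.7019
For M/M/1: Lq = λ²/(μ(μ-λ))
Lq = 53.29/(10.4 × 3.10)
Lq = 1.6529 orders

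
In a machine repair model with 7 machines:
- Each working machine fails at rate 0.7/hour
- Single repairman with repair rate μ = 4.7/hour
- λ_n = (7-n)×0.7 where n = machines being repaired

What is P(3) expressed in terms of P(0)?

P(3)/P(0) = ∏_{i=0}^{3-1} λ_i/μ_{i+1}
= (7-0)×0.7/4.7 × (7-1)×0.7/4.7 × (7-2)×0.7/4.7
= 0.6938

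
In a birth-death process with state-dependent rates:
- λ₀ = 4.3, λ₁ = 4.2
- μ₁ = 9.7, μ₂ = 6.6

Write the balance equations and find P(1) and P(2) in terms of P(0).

Balance equations:
State 0: λ₀P₀ = μ₁P₁ → P₁ = (λ₀/μ₁)P₀ = (4.3/9.7)P₀ = 0.4433P₀
State 1: P₂ = (λ₀λ₁)/(μ₁μ₂)P₀ = (4.3×4.2)/(9.7×6.6)P₀ = 0.2821P₀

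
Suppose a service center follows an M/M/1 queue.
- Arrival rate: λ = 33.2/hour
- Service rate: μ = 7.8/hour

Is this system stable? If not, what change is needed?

Stability requires ρ = λ/(cμ) < 1
ρ = 33.2/(1 × 7.8) = 33.2/7.80 = 4.2564
Since 4.2564 ≥ 1, the system is UNSTABLE.
Queue grows without bound. Need μ > λ = 33.2.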